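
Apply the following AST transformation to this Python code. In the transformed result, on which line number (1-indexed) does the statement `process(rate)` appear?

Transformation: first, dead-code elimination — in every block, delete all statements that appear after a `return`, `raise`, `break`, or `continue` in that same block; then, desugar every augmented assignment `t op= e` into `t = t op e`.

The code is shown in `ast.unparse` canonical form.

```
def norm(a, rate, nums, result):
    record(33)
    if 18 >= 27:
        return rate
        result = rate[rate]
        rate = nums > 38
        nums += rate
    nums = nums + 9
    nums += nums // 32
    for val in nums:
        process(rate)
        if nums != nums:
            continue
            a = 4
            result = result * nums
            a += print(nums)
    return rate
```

8

Transformed code:
def norm(a, rate, nums, result):
    record(33)
    if 18 >= 27:
        return rate
    nums = nums + 9
    nums = nums + nums // 32
    for val in nums:
        process(rate)
        if nums != nums:
            continue
    return rate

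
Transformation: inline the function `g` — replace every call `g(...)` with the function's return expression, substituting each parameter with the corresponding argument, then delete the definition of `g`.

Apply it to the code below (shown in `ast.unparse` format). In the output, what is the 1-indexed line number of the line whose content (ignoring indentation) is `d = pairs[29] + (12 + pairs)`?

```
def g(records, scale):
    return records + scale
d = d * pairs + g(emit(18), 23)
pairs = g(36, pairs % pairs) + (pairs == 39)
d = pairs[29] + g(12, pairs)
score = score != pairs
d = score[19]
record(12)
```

Transformed code:
d = d * pairs + (emit(18) + 23)
pairs = 36 + pairs % pairs + (pairs == 39)
d = pairs[29] + (12 + pairs)
score = score != pairs
d = score[19]
record(12)

3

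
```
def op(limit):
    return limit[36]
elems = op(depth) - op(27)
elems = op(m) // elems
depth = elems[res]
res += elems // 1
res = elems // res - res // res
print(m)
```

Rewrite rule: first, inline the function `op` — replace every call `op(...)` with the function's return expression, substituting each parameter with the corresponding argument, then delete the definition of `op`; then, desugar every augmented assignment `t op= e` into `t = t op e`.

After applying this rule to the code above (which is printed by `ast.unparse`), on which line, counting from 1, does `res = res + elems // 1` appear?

4

Transformed code:
elems = depth[36] - 27[36]
elems = m[36] // elems
depth = elems[res]
res = res + elems // 1
res = elems // res - res // res
print(m)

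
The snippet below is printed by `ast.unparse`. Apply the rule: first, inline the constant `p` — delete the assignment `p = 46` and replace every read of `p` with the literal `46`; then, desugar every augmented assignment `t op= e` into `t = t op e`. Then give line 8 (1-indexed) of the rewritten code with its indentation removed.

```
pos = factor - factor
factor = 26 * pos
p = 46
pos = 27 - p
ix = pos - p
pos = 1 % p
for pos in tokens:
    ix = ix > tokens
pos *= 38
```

Transformed code:
pos = factor - factor
factor = 26 * pos
pos = 27 - 46
ix = pos - 46
pos = 1 % 46
for pos in tokens:
    ix = ix > tokens
pos = pos * 38

pos = pos * 38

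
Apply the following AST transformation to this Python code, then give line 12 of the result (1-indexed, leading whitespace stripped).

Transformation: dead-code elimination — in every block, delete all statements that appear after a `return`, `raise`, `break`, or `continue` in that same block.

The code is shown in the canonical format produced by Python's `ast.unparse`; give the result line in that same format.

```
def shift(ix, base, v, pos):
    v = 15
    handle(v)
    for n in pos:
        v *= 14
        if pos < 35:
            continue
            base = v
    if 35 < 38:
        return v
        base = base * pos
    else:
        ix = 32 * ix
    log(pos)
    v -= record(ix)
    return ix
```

Transformed code:
def shift(ix, base, v, pos):
    v = 15
    handle(v)
    for n in pos:
        v *= 14
        if pos < 35:
            continue
    if 35 < 38:
        return v
    else:
        ix = 32 * ix
    log(pos)
    v -= record(ix)
    return ix

log(pos)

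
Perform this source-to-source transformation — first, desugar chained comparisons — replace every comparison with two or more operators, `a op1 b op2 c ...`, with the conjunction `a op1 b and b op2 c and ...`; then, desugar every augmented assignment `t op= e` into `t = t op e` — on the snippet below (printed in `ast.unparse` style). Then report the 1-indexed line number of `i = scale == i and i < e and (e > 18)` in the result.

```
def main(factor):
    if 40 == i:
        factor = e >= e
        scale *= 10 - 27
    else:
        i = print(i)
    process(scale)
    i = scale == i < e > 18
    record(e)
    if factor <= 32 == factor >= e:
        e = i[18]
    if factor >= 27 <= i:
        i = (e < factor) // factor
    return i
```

8

Transformed code:
def main(factor):
    if 40 == i:
        factor = e >= e
        scale = scale * (10 - 27)
    else:
        i = print(i)
    process(scale)
    i = scale == i and i < e and (e > 18)
    record(e)
    if factor <= 32 and 32 == factor and (factor >= e):
        e = i[18]
    if factor >= 27 and 27 <= i:
        i = (e < factor) // factor
    return i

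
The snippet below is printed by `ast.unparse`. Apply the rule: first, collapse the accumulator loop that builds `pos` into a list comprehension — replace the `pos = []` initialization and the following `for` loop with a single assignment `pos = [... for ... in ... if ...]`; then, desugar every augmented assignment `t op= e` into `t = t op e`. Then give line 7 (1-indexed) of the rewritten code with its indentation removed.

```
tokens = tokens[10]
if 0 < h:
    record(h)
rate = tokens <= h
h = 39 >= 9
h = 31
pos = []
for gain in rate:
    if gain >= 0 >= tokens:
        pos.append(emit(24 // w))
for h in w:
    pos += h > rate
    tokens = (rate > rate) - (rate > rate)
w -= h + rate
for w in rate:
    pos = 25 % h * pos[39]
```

pos = [emit(24 // w) for gain in rate if gain >= 0 >= tokens]

Transformed code:
tokens = tokens[10]
if 0 < h:
    record(h)
rate = tokens <= h
h = 39 >= 9
h = 31
pos = [emit(24 // w) for gain in rate if gain >= 0 >= tokens]
for h in w:
    pos = pos + (h > rate)
    tokens = (rate > rate) - (rate > rate)
w = w - (h + rate)
for w in rate:
    pos = 25 % h * pos[39]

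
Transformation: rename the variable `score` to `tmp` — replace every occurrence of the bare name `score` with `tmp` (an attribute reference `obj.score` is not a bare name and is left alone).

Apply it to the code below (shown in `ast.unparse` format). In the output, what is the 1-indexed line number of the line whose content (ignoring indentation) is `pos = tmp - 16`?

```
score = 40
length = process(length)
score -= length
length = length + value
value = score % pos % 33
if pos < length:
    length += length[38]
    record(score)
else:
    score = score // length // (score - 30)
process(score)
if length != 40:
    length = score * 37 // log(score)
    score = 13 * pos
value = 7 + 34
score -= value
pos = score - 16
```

17

Transformed code:
tmp = 40
length = process(length)
tmp -= length
length = length + value
value = tmp % pos % 33
if pos < length:
    length += length[38]
    record(tmp)
else:
    tmp = tmp // length // (tmp - 30)
process(tmp)
if length != 40:
    length = tmp * 37 // log(tmp)
    tmp = 13 * pos
value = 7 + 34
tmp -= value
pos = tmp - 16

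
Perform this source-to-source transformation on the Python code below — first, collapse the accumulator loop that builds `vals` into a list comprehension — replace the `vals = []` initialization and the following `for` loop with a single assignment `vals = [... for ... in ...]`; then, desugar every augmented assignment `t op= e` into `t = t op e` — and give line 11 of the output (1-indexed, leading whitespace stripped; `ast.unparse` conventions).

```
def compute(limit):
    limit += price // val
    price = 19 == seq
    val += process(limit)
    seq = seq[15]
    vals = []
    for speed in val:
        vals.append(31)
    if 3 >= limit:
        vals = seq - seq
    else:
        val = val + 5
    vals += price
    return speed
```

Transformed code:
def compute(limit):
    limit = limit + price // val
    price = 19 == seq
    val = val + process(limit)
    seq = seq[15]
    vals = [31 for speed in val]
    if 3 >= limit:
        vals = seq - seq
    else:
        val = val + 5
    vals = vals + price
    return speed

vals = vals + price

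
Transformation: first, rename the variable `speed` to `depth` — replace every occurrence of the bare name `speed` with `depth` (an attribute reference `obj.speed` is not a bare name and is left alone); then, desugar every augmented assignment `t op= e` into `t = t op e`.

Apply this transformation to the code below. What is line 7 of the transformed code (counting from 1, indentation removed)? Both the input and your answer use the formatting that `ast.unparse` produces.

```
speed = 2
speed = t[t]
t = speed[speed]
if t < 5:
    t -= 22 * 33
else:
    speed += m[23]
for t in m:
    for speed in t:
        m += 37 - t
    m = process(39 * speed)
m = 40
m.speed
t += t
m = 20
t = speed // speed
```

depth = depth + m[23]

Transformed code:
depth = 2
depth = t[t]
t = depth[depth]
if t < 5:
    t = t - 22 * 33
else:
    depth = depth + m[23]
for t in m:
    for depth in t:
        m = m + (37 - t)
    m = process(39 * depth)
m = 40
m.speed
t = t + t
m = 20
t = depth // depth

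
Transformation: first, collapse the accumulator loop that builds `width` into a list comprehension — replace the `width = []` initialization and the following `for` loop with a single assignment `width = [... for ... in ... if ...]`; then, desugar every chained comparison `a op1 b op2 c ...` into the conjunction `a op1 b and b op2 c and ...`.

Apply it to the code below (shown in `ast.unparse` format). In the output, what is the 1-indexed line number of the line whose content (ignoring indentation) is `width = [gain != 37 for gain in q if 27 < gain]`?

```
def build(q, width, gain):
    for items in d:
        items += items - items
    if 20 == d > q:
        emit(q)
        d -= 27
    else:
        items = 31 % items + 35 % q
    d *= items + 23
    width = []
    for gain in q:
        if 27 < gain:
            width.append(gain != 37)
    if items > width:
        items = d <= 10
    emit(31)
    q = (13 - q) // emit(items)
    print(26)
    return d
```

10

Transformed code:
def build(q, width, gain):
    for items in d:
        items += items - items
    if 20 == d and d > q:
        emit(q)
        d -= 27
    else:
        items = 31 % items + 35 % q
    d *= items + 23
    width = [gain != 37 for gain in q if 27 < gain]
    if items > width:
        items = d <= 10
    emit(31)
    q = (13 - q) // emit(items)
    print(26)
    return d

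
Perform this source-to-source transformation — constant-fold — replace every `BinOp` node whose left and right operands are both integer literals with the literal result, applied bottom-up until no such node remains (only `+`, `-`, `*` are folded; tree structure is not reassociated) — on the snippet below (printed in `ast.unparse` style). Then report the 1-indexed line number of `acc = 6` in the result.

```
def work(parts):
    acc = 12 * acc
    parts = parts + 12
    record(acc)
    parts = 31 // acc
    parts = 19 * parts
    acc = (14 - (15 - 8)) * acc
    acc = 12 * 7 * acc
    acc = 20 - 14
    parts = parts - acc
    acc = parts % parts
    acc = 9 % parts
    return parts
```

Transformed code:
def work(parts):
    acc = 12 * acc
    parts = parts + 12
    record(acc)
    parts = 31 // acc
    parts = 19 * parts
    acc = 7 * acc
    acc = 84 * acc
    acc = 6
    parts = parts - acc
    acc = parts % parts
    acc = 9 % parts
    return parts

9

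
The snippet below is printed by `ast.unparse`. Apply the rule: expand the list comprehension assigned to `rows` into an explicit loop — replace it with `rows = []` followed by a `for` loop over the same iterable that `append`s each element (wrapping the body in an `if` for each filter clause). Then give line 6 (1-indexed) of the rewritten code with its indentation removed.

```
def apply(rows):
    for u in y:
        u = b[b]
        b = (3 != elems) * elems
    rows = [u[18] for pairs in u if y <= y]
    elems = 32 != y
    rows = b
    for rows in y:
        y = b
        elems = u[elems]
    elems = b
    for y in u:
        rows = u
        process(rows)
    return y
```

for pairs in u:

Transformed code:
def apply(rows):
    for u in y:
        u = b[b]
        b = (3 != elems) * elems
    rows = []
    for pairs in u:
        if y <= y:
            rows.append(u[18])
    elems = 32 != y
    rows = b
    for rows in y:
        y = b
        elems = u[elems]
    elems = b
    for y in u:
        rows = u
        process(rows)
    return y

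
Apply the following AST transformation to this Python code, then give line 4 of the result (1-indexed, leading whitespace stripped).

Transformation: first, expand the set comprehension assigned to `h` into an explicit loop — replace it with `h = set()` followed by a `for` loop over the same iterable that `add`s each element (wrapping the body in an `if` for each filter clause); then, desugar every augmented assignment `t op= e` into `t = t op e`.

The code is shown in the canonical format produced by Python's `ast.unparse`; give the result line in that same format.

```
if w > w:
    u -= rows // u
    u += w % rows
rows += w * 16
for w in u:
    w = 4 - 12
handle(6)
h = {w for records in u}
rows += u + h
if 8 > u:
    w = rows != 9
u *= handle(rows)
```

rows = rows + w * 16

Transformed code:
if w > w:
    u = u - rows // u
    u = u + w % rows
rows = rows + w * 16
for w in u:
    w = 4 - 12
handle(6)
h = set()
for records in u:
    h.add(w)
rows = rows + (u + h)
if 8 > u:
    w = rows != 9
u = u * handle(rows)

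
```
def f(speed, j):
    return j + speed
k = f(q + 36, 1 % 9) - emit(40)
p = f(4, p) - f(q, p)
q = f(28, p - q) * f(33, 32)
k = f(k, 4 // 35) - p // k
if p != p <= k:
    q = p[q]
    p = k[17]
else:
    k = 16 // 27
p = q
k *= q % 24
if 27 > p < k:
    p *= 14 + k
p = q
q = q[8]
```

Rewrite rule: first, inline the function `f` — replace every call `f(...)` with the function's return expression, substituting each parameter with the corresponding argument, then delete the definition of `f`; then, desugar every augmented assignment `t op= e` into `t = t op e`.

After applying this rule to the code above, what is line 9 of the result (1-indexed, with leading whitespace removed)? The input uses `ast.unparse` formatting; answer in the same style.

Transformed code:
k = 1 % 9 + (q + 36) - emit(40)
p = p + 4 - (p + q)
q = (p - q + 28) * (32 + 33)
k = 4 // 35 + k - p // k
if p != p <= k:
    q = p[q]
    p = k[17]
else:
    k = 16 // 27
p = q
k = k * (q % 24)
if 27 > p < k:
    p = p * (14 + k)
p = q
q = q[8]

k = 16 // 27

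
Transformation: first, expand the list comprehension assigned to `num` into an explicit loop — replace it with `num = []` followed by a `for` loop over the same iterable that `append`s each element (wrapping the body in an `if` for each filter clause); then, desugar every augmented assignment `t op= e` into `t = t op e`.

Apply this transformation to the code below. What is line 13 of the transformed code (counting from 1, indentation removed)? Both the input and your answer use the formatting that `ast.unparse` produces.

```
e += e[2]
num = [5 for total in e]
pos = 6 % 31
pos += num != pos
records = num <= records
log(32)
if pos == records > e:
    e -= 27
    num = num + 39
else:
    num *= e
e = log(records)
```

num = num * e

Transformed code:
e = e + e[2]
num = []
for total in e:
    num.append(5)
pos = 6 % 31
pos = pos + (num != pos)
records = num <= records
log(32)
if pos == records > e:
    e = e - 27
    num = num + 39
else:
    num = num * e
e = log(records)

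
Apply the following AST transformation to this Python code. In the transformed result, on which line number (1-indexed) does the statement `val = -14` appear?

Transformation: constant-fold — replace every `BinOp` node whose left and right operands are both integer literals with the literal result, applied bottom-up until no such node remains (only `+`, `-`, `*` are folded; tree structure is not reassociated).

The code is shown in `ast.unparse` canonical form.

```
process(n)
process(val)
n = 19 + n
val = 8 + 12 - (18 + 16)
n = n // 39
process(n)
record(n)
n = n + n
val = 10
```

4

Transformed code:
process(n)
process(val)
n = 19 + n
val = -14
n = n // 39
process(n)
record(n)
n = n + n
val = 10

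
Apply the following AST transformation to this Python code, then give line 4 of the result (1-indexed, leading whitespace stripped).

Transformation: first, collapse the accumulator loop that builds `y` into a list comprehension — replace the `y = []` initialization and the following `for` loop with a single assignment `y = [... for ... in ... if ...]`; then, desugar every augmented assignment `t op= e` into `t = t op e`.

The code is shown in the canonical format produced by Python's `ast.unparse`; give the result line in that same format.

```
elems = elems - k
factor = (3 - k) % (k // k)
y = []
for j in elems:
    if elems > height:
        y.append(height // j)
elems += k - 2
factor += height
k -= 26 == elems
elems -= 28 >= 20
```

Transformed code:
elems = elems - k
factor = (3 - k) % (k // k)
y = [height // j for j in elems if elems > height]
elems = elems + (k - 2)
factor = factor + height
k = k - (26 == elems)
elems = elems - (28 >= 20)

elems = elems + (k - 2)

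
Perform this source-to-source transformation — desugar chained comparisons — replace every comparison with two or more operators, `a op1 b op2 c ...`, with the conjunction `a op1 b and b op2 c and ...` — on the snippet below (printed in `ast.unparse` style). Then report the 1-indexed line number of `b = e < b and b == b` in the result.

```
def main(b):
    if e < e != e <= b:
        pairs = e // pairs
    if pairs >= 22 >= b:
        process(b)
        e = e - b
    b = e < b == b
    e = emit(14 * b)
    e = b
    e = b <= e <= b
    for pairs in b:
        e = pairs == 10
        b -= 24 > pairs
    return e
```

7

Transformed code:
def main(b):
    if e < e and e != e and (e <= b):
        pairs = e // pairs
    if pairs >= 22 and 22 >= b:
        process(b)
        e = e - b
    b = e < b and b == b
    e = emit(14 * b)
    e = b
    e = b <= e and e <= b
    for pairs in b:
        e = pairs == 10
        b -= 24 > pairs
    return e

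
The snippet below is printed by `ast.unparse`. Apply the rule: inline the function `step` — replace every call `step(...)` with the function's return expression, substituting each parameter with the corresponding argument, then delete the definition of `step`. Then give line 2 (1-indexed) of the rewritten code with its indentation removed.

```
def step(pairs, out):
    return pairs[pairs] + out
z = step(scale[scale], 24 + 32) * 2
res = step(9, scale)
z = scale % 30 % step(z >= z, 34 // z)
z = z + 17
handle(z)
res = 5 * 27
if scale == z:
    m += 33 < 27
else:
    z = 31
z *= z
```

Transformed code:
z = (scale[scale][scale[scale]] + (24 + 32)) * 2
res = 9[9] + scale
z = scale % 30 % ((z >= z)[z >= z] + 34 // z)
z = z + 17
handle(z)
res = 5 * 27
if scale == z:
    m += 33 < 27
else:
    z = 31
z *= z

res = 9[9] + scale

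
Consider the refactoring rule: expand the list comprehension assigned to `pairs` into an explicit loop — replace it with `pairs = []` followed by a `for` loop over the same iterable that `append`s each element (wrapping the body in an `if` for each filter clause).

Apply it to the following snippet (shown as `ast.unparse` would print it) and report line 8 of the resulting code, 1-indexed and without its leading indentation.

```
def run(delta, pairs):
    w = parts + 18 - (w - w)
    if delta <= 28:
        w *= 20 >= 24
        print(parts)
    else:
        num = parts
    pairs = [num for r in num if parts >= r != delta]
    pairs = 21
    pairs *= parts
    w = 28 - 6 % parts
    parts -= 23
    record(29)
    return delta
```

Transformed code:
def run(delta, pairs):
    w = parts + 18 - (w - w)
    if delta <= 28:
        w *= 20 >= 24
        print(parts)
    else:
        num = parts
    pairs = []
    for r in num:
        if parts >= r != delta:
            pairs.append(num)
    pairs = 21
    pairs *= parts
    w = 28 - 6 % parts
    parts -= 23
    record(29)
    return delta

pairs = []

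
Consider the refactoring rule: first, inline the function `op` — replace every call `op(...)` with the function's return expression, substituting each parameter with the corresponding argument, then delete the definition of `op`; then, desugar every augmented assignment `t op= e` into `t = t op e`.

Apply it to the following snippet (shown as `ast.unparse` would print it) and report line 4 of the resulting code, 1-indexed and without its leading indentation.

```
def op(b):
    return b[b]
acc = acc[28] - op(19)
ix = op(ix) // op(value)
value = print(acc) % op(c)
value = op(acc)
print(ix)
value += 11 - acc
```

value = acc[acc]

Transformed code:
acc = acc[28] - 19[19]
ix = ix[ix] // value[value]
value = print(acc) % c[c]
value = acc[acc]
print(ix)
value = value + (11 - acc)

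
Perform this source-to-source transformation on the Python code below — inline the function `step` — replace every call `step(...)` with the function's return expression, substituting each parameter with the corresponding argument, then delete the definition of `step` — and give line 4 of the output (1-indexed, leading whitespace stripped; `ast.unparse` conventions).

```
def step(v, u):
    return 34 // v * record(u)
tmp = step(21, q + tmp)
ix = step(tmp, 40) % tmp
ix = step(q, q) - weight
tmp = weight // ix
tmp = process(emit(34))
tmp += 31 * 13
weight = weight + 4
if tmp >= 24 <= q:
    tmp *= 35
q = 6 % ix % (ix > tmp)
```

Transformed code:
tmp = 34 // 21 * record(q + tmp)
ix = 34 // tmp * record(40) % tmp
ix = 34 // q * record(q) - weight
tmp = weight // ix
tmp = process(emit(34))
tmp += 31 * 13
weight = weight + 4
if tmp >= 24 <= q:
    tmp *= 35
q = 6 % ix % (ix > tmp)

tmp = weight // ix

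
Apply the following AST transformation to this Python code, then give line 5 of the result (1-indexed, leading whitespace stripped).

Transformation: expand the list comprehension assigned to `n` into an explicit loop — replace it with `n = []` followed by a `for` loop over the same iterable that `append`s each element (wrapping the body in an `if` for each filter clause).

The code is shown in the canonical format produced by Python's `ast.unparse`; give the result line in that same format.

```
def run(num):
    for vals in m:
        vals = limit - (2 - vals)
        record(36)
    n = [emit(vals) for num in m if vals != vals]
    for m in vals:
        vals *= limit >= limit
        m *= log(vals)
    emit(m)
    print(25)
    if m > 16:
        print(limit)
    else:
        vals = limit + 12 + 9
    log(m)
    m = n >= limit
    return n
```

n = []

Transformed code:
def run(num):
    for vals in m:
        vals = limit - (2 - vals)
        record(36)
    n = []
    for num in m:
        if vals != vals:
            n.append(emit(vals))
    for m in vals:
        vals *= limit >= limit
        m *= log(vals)
    emit(m)
    print(25)
    if m > 16:
        print(limit)
    else:
        vals = limit + 12 + 9
    log(m)
    m = n >= limit
    return n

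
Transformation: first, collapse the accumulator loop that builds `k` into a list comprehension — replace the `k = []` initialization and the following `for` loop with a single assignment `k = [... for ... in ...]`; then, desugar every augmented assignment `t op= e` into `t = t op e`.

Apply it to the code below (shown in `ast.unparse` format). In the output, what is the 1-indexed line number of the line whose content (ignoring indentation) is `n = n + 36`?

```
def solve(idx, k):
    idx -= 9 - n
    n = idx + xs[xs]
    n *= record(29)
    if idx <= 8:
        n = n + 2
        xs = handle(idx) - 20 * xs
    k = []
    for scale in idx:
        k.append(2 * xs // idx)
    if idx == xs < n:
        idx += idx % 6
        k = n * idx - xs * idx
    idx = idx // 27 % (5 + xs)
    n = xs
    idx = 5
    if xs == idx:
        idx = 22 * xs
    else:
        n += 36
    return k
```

18

Transformed code:
def solve(idx, k):
    idx = idx - (9 - n)
    n = idx + xs[xs]
    n = n * record(29)
    if idx <= 8:
        n = n + 2
        xs = handle(idx) - 20 * xs
    k = [2 * xs // idx for scale in idx]
    if idx == xs < n:
        idx = idx + idx % 6
        k = n * idx - xs * idx
    idx = idx // 27 % (5 + xs)
    n = xs
    idx = 5
    if xs == idx:
        idx = 22 * xs
    else:
        n = n + 36
    return k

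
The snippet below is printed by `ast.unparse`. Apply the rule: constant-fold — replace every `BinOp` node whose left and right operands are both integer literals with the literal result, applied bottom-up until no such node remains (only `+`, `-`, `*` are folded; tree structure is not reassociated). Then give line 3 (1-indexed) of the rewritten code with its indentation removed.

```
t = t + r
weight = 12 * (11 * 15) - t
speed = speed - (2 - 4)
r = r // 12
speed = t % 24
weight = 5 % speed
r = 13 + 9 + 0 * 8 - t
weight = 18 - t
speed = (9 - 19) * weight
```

Transformed code:
t = t + r
weight = 1980 - t
speed = speed - -2
r = r // 12
speed = t % 24
weight = 5 % speed
r = 22 - t
weight = 18 - t
speed = -10 * weight

speed = speed - -2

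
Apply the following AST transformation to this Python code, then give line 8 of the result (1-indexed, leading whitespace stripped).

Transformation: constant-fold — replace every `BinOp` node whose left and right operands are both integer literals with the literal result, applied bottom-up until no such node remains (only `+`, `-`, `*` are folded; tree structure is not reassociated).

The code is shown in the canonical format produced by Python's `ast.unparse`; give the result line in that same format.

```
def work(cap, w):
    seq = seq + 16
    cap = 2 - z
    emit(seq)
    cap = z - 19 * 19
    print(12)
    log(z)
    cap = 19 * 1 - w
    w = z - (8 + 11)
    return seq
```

Transformed code:
def work(cap, w):
    seq = seq + 16
    cap = 2 - z
    emit(seq)
    cap = z - 361
    print(12)
    log(z)
    cap = 19 - w
    w = z - 19
    return seq

cap = 19 - w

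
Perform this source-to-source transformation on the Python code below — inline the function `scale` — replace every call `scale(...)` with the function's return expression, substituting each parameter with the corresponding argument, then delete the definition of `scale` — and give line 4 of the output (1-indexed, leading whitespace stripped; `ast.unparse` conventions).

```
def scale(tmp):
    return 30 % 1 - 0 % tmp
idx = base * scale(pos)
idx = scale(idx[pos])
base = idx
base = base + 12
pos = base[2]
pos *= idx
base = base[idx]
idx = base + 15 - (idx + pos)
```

Transformed code:
idx = base * (30 % 1 - 0 % pos)
idx = 30 % 1 - 0 % idx[pos]
base = idx
base = base + 12
pos = base[2]
pos *= idx
base = base[idx]
idx = base + 15 - (idx + pos)

base = base + 12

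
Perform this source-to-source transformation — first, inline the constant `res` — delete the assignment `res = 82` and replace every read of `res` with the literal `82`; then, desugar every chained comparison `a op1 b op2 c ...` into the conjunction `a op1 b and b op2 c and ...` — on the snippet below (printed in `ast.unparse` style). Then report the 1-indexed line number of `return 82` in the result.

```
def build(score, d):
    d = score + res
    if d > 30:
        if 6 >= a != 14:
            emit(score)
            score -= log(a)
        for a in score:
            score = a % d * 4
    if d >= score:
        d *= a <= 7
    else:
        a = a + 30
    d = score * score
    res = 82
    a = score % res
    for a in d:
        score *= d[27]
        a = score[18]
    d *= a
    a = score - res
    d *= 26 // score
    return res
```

21

Transformed code:
def build(score, d):
    d = score + 82
    if d > 30:
        if 6 >= a and a != 14:
            emit(score)
            score -= log(a)
        for a in score:
            score = a % d * 4
    if d >= score:
        d *= a <= 7
    else:
        a = a + 30
    d = score * score
    a = score % 82
    for a in d:
        score *= d[27]
        a = score[18]
    d *= a
    a = score - 82
    d *= 26 // score
    return 82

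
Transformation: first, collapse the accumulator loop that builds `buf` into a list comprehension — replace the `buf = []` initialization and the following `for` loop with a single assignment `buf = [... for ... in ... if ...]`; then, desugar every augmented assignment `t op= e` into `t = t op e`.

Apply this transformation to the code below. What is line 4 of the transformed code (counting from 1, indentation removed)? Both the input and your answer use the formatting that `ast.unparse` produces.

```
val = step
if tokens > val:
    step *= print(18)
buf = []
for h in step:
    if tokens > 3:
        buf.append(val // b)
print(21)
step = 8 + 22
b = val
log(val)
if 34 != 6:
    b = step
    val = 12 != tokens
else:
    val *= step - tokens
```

Transformed code:
val = step
if tokens > val:
    step = step * print(18)
buf = [val // b for h in step if tokens > 3]
print(21)
step = 8 + 22
b = val
log(val)
if 34 != 6:
    b = step
    val = 12 != tokens
else:
    val = val * (step - tokens)

buf = [val // b for h in step if tokens > 3]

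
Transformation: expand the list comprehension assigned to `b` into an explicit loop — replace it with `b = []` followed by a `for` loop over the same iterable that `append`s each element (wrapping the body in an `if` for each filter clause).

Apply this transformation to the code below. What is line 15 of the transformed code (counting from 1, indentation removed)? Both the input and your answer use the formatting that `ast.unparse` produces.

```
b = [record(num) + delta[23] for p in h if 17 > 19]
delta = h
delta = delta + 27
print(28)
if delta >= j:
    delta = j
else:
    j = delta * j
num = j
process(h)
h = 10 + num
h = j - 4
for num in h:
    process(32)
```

Transformed code:
b = []
for p in h:
    if 17 > 19:
        b.append(record(num) + delta[23])
delta = h
delta = delta + 27
print(28)
if delta >= j:
    delta = j
else:
    j = delta * j
num = j
process(h)
h = 10 + num
h = j - 4
for num in h:
    process(32)

h = j - 4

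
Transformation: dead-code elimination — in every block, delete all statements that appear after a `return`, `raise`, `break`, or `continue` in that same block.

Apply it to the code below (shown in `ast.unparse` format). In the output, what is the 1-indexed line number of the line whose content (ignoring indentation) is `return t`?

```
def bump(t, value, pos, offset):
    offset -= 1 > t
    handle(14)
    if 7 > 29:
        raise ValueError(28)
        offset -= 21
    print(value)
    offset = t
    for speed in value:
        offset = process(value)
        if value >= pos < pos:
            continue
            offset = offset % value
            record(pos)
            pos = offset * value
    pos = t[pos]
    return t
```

13

Transformed code:
def bump(t, value, pos, offset):
    offset -= 1 > t
    handle(14)
    if 7 > 29:
        raise ValueError(28)
    print(value)
    offset = t
    for speed in value:
        offset = process(value)
        if value >= pos < pos:
            continue
    pos = t[pos]
    return t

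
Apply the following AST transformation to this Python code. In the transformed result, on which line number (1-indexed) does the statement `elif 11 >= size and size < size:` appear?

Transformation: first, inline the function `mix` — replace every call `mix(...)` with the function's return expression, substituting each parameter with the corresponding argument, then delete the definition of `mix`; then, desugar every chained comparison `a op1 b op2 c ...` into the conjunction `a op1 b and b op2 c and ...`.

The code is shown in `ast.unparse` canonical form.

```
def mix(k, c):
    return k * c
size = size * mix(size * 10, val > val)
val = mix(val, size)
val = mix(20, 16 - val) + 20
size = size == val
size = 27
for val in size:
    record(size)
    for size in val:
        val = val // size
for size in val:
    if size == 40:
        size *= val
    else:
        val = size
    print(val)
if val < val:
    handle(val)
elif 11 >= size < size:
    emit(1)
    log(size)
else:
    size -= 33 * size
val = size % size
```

Transformed code:
size = size * (size * 10 * (val > val))
val = val * size
val = 20 * (16 - val) + 20
size = size == val
size = 27
for val in size:
    record(size)
    for size in val:
        val = val // size
for size in val:
    if size == 40:
        size *= val
    else:
        val = size
    print(val)
if val < val:
    handle(val)
elif 11 >= size and size < size:
    emit(1)
    log(size)
else:
    size -= 33 * size
val = size % size

18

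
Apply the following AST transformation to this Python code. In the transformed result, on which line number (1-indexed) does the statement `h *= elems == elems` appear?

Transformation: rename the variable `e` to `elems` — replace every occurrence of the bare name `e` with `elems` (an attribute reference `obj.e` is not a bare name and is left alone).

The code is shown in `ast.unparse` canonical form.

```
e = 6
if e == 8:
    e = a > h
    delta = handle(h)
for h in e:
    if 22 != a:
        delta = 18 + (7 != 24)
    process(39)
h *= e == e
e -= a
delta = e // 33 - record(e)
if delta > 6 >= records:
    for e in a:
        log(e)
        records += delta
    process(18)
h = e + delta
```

Transformed code:
elems = 6
if elems == 8:
    elems = a > h
    delta = handle(h)
for h in elems:
    if 22 != a:
        delta = 18 + (7 != 24)
    process(39)
h *= elems == elems
elems -= a
delta = elems // 33 - record(elems)
if delta > 6 >= records:
    for elems in a:
        log(elems)
        records += delta
    process(18)
h = elems + delta

9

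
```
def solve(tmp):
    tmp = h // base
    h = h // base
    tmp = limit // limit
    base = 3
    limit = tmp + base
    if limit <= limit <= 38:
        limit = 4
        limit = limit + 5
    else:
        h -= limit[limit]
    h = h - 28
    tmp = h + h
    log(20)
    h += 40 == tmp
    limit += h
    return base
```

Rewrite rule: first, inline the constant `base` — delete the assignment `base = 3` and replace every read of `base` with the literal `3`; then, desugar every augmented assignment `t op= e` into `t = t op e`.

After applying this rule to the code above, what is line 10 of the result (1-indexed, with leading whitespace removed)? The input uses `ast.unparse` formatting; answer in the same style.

Transformed code:
def solve(tmp):
    tmp = h // 3
    h = h // 3
    tmp = limit // limit
    limit = tmp + 3
    if limit <= limit <= 38:
        limit = 4
        limit = limit + 5
    else:
        h = h - limit[limit]
    h = h - 28
    tmp = h + h
    log(20)
    h = h + (40 == tmp)
    limit = limit + h
    return 3

h = h - limit[limit]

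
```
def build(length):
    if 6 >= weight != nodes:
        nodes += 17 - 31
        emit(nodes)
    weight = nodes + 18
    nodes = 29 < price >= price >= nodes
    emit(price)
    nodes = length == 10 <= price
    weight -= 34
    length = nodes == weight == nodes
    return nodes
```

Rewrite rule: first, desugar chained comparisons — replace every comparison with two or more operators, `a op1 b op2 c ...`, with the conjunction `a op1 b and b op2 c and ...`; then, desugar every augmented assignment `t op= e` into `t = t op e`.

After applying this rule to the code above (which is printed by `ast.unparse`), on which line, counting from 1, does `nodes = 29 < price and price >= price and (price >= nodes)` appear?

Transformed code:
def build(length):
    if 6 >= weight and weight != nodes:
        nodes = nodes + (17 - 31)
        emit(nodes)
    weight = nodes + 18
    nodes = 29 < price and price >= price and (price >= nodes)
    emit(price)
    nodes = length == 10 and 10 <= price
    weight = weight - 34
    length = nodes == weight and weight == nodes
    return nodes

6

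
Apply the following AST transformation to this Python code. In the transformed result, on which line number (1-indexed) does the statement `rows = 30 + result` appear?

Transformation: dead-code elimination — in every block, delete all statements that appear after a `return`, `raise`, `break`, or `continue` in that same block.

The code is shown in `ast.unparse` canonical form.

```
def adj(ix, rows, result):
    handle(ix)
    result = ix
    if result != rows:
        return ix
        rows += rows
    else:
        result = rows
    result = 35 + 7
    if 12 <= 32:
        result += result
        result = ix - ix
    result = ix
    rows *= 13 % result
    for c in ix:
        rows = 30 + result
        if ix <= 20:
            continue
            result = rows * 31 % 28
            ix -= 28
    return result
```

Transformed code:
def adj(ix, rows, result):
    handle(ix)
    result = ix
    if result != rows:
        return ix
    else:
        result = rows
    result = 35 + 7
    if 12 <= 32:
        result += result
        result = ix - ix
    result = ix
    rows *= 13 % result
    for c in ix:
        rows = 30 + result
        if ix <= 20:
            continue
    return result

15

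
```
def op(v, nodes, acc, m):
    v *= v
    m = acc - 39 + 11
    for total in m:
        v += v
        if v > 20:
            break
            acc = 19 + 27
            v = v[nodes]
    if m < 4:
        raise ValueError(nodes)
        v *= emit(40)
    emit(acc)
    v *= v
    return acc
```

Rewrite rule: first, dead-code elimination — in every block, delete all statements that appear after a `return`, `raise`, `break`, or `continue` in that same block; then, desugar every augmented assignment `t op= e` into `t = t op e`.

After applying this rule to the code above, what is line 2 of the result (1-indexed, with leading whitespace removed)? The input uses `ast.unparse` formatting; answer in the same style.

Transformed code:
def op(v, nodes, acc, m):
    v = v * v
    m = acc - 39 + 11
    for total in m:
        v = v + v
        if v > 20:
            break
    if m < 4:
        raise ValueError(nodes)
    emit(acc)
    v = v * v
    return acc

v = v * v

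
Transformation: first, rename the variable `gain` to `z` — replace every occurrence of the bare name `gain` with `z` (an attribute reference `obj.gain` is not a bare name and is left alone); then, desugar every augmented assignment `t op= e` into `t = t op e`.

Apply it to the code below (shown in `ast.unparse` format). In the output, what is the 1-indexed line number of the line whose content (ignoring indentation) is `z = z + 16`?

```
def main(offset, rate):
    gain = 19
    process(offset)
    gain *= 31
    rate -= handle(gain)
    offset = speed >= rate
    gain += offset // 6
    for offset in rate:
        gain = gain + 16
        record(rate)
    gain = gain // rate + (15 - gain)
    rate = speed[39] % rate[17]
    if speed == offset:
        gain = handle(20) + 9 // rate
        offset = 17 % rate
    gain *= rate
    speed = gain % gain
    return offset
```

9

Transformed code:
def main(offset, rate):
    z = 19
    process(offset)
    z = z * 31
    rate = rate - handle(z)
    offset = speed >= rate
    z = z + offset // 6
    for offset in rate:
        z = z + 16
        record(rate)
    z = z // rate + (15 - z)
    rate = speed[39] % rate[17]
    if speed == offset:
        z = handle(20) + 9 // rate
        offset = 17 % rate
    z = z * rate
    speed = z % z
    return offset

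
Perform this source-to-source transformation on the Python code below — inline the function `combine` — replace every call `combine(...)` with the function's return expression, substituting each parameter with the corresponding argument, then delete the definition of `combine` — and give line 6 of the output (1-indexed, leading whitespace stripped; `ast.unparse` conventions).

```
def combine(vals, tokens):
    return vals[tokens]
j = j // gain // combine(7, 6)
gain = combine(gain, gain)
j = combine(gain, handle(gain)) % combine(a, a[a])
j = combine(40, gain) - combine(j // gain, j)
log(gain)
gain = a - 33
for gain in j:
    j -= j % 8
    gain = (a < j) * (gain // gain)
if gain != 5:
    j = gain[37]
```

gain = a - 33

Transformed code:
j = j // gain // 7[6]
gain = gain[gain]
j = gain[handle(gain)] % a[a[a]]
j = 40[gain] - (j // gain)[j]
log(gain)
gain = a - 33
for gain in j:
    j -= j % 8
    gain = (a < j) * (gain // gain)
if gain != 5:
    j = gain[37]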